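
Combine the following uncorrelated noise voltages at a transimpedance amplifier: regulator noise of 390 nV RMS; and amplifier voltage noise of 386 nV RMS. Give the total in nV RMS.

Uncorrelated sources add in power (mean-square): V_tot = √(ΣV_i²)
V_tot = √[(3.90×10⁻⁷)² + (3.86×10⁻⁷)²] = 5.49×10⁻⁷ V = 549 nV

549 nV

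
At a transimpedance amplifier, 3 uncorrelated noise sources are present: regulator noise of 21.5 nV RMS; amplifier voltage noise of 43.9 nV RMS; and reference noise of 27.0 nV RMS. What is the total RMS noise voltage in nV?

55.8 nV

Uncorrelated sources add in power (mean-square): V_tot = √(ΣV_i²)
V_tot = √[(2.15×10⁻⁸)² + (4.39×10⁻⁸)² + (2.70×10⁻⁸)²] = 5.58×10⁻⁸ V = 55.8 nV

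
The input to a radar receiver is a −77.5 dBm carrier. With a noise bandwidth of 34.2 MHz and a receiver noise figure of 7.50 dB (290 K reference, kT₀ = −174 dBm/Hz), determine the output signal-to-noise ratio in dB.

13.7 dB

Noise floor: N = −174 + 10 log₁₀(B) + NF
10 log₁₀(3.42×10⁷) = 75.34 dB
N = −174 + 75.34 + 7.50 = −91.16 dBm
SNR = P_sig − N = −77.5 − (−91.16) = 13.66 dB → 13.7 dB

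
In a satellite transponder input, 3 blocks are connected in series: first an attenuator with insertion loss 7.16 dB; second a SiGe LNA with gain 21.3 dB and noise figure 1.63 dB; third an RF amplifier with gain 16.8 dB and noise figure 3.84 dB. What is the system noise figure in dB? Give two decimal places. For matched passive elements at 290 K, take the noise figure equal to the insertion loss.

Convert to linear (a loss of L dB is a gain of −L dB): F_i = 10^(NF_i/10), G_i = 10^(G_i,dB/10)
  Stage 1: F_1 = 10^(7.16/10) = 5.200, G_1 = 10^(−7.16/10) = 0.1923
  Stage 2: F_2 = 10^(1.63/10) = 1.455, G_2 = 10^(21.3/10) = 134.9
  Stage 3: F_3 = 10^(3.84/10) = 2.421, G_3 = 10^(16.8/10) = 47.86
Friis cascade:
  F = 5.200 + (1.455 − 1)/0.1923 + (2.421 − 1)/25.94 = 7.623
NF = 10 log₁₀(7.623) = 8.82 dB

8.82 dB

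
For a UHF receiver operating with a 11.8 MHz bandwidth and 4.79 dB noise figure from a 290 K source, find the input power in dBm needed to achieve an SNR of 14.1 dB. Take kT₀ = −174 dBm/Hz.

−84.4 dBm

Sensitivity = −174 + 10 log₁₀(B) + NF + SNR_min
= −174 + 70.72 + 4.79 + 14.1
= −84.39 dBm → −84.4 dBm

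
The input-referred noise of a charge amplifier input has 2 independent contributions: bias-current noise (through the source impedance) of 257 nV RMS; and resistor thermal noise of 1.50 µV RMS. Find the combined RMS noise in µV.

1.52 µV

Uncorrelated sources add in power (mean-square): V_tot = √(ΣV_i²)
V_tot = √[(2.57×10⁻⁷)² + (1.50×10⁻⁶)²] = 1.52×10⁻⁶ V = 1.52 µV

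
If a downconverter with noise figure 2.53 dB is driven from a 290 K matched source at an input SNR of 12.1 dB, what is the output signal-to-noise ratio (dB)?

By definition F = SNR_in/SNR_out, so in dB: SNR_out = SNR_in − NF
SNR_out = 12.1 − 2.53 = 9.57 dB

9.57 dB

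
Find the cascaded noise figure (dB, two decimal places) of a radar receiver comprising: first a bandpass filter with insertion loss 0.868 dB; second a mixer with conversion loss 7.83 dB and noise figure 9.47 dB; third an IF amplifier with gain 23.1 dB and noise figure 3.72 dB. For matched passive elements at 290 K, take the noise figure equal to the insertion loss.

13.19 dB

Convert to linear (a loss of L dB is a gain of −L dB): F_i = 10^(NF_i/10), G_i = 10^(G_i,dB/10)
  Stage 1: F_1 = 10^(0.868/10) = 1.221, G_1 = 10^(−0.868/10) = 0.8188
  Stage 2: F_2 = 10^(9.47/10) = 8.851, G_2 = 10^(−7.83/10) = 0.1648
  Stage 3: F_3 = 10^(3.72/10) = 2.355, G_3 = 10^(23.1/10) = 204.2
Friis cascade:
  F = 1.221 + (8.851 − 1)/0.8188 + (2.355 − 1)/0.1350 = 20.85
NF = 10 log₁₀(20.85) = 13.19 dB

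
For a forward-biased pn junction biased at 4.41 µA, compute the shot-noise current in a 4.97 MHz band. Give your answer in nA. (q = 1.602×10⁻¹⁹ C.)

2.65 nA

I_n = √(2qI·B)
2qI·B = 2 × 1.602×10⁻¹⁹ × 4.41×10⁻⁶ × 4.97×10⁶ = 7.02×10⁻¹⁸ A²
I_n = √(7.02×10⁻¹⁸) = 2.65×10⁻⁹ A = 2.65 nA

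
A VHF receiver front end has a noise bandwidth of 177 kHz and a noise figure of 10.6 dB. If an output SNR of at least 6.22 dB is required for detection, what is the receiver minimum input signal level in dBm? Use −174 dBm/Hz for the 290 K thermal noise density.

Sensitivity = −174 + 10 log₁₀(B) + NF + SNR_min
= −174 + 52.48 + 10.6 + 6.22
= −104.70 dBm → −104.7 dBm

−104.7 dBm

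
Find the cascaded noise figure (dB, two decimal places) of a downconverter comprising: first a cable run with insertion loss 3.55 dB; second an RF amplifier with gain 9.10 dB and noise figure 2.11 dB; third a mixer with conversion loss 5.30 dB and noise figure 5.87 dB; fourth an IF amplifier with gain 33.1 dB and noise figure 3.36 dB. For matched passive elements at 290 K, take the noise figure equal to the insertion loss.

Convert to linear (a loss of L dB is a gain of −L dB): F_i = 10^(NF_i/10), G_i = 10^(G_i,dB/10)
  Stage 1: F_1 = 10^(3.55/10) = 2.265, G_1 = 10^(−3.55/10) = 0.4416
  Stage 2: F_2 = 10^(2.11/10) = 1.626, G_2 = 10^(9.10/10) = 8.128
  Stage 3: F_3 = 10^(5.87/10) = 3.864, G_3 = 10^(−5.30/10) = 0.2951
  Stage 4: F_4 = 10^(3.36/10) = 2.168, G_4 = 10^(33.1/10) = 2042
Friis cascade:
  F = 2.265 + (1.626 − 1)/0.4416 + (3.864 − 1)/3.589 + (2.168 − 1)/1.059 = 5.582
NF = 10 log₁₀(5.582) = 7.47 dB

7.47 dB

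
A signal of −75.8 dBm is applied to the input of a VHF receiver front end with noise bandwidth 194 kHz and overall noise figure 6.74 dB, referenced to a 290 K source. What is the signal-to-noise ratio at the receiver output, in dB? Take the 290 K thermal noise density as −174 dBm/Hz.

38.6 dB

Noise floor: N = −174 + 10 log₁₀(B) + NF
10 log₁₀(1.94×10⁵) = 52.88 dB
N = −174 + 52.88 + 6.74 = −114.38 dBm
SNR = P_sig − N = −75.8 − (−114.38) = 38.58 dB → 38.6 dB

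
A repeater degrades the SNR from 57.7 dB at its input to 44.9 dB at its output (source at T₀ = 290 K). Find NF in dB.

NF (dB) = SNR_in(dB) − SNR_out(dB) when the source is at T₀
NF = 57.7 − 44.9 = 12.8 dB

12.8 dB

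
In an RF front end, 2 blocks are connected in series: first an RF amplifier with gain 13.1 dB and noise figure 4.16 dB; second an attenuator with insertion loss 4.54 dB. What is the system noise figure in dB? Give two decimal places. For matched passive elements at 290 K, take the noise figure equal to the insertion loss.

Convert to linear (a loss of L dB is a gain of −L dB): F_i = 10^(NF_i/10), G_i = 10^(G_i,dB/10)
  Stage 1: F_1 = 10^(4.16/10) = 2.606, G_1 = 10^(13.1/10) = 20.42
  Stage 2: F_2 = 10^(4.54/10) = 2.844, G_2 = 10^(−4.54/10) = 0.3516
Friis cascade:
  F = 2.606 + (2.844 − 1)/20.42 = 2.696
NF = 10 log₁₀(2.696) = 4.31 dB

4.31 dB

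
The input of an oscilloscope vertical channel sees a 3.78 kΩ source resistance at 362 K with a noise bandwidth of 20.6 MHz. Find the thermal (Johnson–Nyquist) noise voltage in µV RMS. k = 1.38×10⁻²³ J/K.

V_n = √(4kTRB)
4kTRB = 4 × 1.38×10⁻²³ × 362 × 3.78×10³ × 2.06×10⁷ = 1.56×10⁻⁹ V²
V_n = √(1.56×10⁻⁹) = 3.94×10⁻⁵ V = 39.4 µV

39.4 µV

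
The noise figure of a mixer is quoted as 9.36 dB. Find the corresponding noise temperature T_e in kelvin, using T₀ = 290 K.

F = 10^(9.36/10) = 8.62979
T_e = (F − 1)·T₀ = (8.62979 − 1) × 290 = 2213 K

2213 K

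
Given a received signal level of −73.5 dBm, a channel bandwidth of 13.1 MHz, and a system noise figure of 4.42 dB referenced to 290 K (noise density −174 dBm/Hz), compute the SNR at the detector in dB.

Noise floor: N = −174 + 10 log₁₀(B) + NF
10 log₁₀(1.31×10⁷) = 71.17 dB
N = −174 + 71.17 + 4.42 = −98.41 dBm
SNR = P_sig − N = −73.5 − (−98.41) = 24.91 dB → 24.9 dB

24.9 dB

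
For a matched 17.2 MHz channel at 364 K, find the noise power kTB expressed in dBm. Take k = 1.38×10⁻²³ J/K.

P_n = kTB = 1.38×10⁻²³ × 364 × 1.72×10⁷ = 8.64×10⁻¹⁴ W
In dBm: 10 log₁₀(8.64×10⁻¹⁴ / 10⁻³) = −100.6 dBm

−100.6 dBm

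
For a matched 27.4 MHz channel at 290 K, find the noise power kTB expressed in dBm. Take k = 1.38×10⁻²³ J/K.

P_n = kTB = 1.38×10⁻²³ × 290 × 2.74×10⁷ = 1.10×10⁻¹³ W
In dBm: 10 log₁₀(1.10×10⁻¹³ / 10⁻³) = −99.6 dBm

−99.6 dBm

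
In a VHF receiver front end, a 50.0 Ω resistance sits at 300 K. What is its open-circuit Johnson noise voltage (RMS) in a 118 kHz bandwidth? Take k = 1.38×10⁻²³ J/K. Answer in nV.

313 nV

V_n = √(4kTRB)
4kTRB = 4 × 1.38×10⁻²³ × 300 × 5.00×10¹ × 1.18×10⁵ = 9.77×10⁻¹⁴ V²
V_n = √(9.77×10⁻¹⁴) = 3.13×10⁻⁷ V = 313 nV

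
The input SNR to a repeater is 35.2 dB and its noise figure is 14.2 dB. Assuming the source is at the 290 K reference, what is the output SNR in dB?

21.0 dB

By definition F = SNR_in/SNR_out, so in dB: SNR_out = SNR_in − NF
SNR_out = 35.2 − 14.2 = 21.0 dB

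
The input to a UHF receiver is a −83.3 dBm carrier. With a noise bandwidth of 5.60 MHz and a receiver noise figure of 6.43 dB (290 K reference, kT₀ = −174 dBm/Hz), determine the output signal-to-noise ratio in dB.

16.8 dB

Noise floor: N = −174 + 10 log₁₀(B) + NF
10 log₁₀(5.60×10⁶) = 67.48 dB
N = −174 + 67.48 + 6.43 = −100.09 dBm
SNR = P_sig − N = −83.3 − (−100.09) = 16.79 dB → 16.8 dB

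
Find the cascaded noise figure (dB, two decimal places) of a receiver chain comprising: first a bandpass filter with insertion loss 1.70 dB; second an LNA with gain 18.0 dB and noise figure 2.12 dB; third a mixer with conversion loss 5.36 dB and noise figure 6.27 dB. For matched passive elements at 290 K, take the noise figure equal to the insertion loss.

Convert to linear (a loss of L dB is a gain of −L dB): F_i = 10^(NF_i/10), G_i = 10^(G_i,dB/10)
  Stage 1: F_1 = 10^(1.70/10) = 1.479, G_1 = 10^(−1.70/10) = 0.6761
  Stage 2: F_2 = 10^(2.12/10) = 1.629, G_2 = 10^(18.0/10) = 63.10
  Stage 3: F_3 = 10^(6.27/10) = 4.236, G_3 = 10^(−5.36/10) = 0.2911
Friis cascade:
  F = 1.479 + (1.629 − 1)/0.6761 + (4.236 − 1)/42.66 = 2.486
NF = 10 log₁₀(2.486) = 3.95 dB

3.95 dB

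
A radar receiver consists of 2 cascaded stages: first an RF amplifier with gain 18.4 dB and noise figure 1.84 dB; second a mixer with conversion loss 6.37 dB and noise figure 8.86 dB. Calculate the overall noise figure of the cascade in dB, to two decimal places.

2.11 dB

Convert to linear (a loss of L dB is a gain of −L dB): F_i = 10^(NF_i/10), G_i = 10^(G_i,dB/10)
  Stage 1: F_1 = 10^(1.84/10) = 1.528, G_1 = 10^(18.4/10) = 69.18
  Stage 2: F_2 = 10^(8.86/10) = 7.691, G_2 = 10^(−6.37/10) = 0.2307
Friis cascade:
  F = 1.528 + (7.691 − 1)/69.18 = 1.624
NF = 10 log₁₀(1.624) = 2.11 dB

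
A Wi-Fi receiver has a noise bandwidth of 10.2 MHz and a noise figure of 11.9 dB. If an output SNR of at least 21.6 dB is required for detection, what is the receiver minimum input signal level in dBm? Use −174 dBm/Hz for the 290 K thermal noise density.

−70.4 dBm

Sensitivity = −174 + 10 log₁₀(B) + NF + SNR_min
= −174 + 70.09 + 11.9 + 21.6
= −70.41 dBm → −70.4 dBm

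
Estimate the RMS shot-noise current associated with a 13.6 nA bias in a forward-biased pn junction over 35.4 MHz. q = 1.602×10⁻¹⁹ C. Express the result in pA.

I_n = √(2qI·B)
2qI·B = 2 × 1.602×10⁻¹⁹ × 1.36×10⁻⁸ × 3.54×10⁷ = 1.54×10⁻¹⁹ A²
I_n = √(1.54×10⁻¹⁹) = 3.93×10⁻¹⁰ A = 393 pA

393 pA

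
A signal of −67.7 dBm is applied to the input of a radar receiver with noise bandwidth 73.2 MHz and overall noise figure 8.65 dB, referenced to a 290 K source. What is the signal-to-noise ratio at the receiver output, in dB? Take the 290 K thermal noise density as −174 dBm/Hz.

Noise floor: N = −174 + 10 log₁₀(B) + NF
10 log₁₀(7.32×10⁷) = 78.65 dB
N = −174 + 78.65 + 8.65 = −86.70 dBm
SNR = P_sig − N = −67.7 − (−86.70) = 19.00 dB → 19.0 dB

19.0 dB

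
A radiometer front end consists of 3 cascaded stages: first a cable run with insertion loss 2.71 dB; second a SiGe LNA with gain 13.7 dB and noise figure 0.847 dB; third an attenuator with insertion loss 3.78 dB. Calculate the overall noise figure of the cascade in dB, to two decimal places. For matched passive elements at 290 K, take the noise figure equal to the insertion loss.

Convert to linear (a loss of L dB is a gain of −L dB): F_i = 10^(NF_i/10), G_i = 10^(G_i,dB/10)
  Stage 1: F_1 = 10^(2.71/10) = 1.866, G_1 = 10^(−2.71/10) = 0.5358
  Stage 2: F_2 = 10^(0.847/10) = 1.215, G_2 = 10^(13.7/10) = 23.44
  Stage 3: F_3 = 10^(3.78/10) = 2.388, G_3 = 10^(−3.78/10) = 0.4188
Friis cascade:
  F = 1.866 + (1.215 − 1)/0.5358 + (2.388 − 1)/12.56 = 2.379
NF = 10 log₁₀(2.379) = 3.76 dB

3.76 dB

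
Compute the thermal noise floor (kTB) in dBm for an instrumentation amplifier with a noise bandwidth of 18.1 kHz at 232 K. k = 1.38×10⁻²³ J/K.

−132.4 dBm

P_n = kTB = 1.38×10⁻²³ × 232 × 1.81×10⁴ = 5.79×10⁻¹⁷ W
In dBm: 10 log₁₀(5.79×10⁻¹⁷ / 10⁻³) = −132.4 dBm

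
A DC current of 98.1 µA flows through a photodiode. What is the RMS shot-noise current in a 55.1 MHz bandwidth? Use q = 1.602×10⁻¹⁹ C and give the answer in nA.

41.6 nA

I_n = √(2qI·B)
2qI·B = 2 × 1.602×10⁻¹⁹ × 9.81×10⁻⁵ × 5.51×10⁷ = 1.73×10⁻¹⁵ A²
I_n = √(1.73×10⁻¹⁵) = 4.16×10⁻⁸ A = 41.6 nA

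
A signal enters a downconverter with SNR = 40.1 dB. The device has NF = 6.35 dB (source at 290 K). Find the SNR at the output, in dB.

By definition F = SNR_in/SNR_out, so in dB: SNR_out = SNR_in − NF
SNR_out = 40.1 − 6.35 = 33.75 dB

33.75 dB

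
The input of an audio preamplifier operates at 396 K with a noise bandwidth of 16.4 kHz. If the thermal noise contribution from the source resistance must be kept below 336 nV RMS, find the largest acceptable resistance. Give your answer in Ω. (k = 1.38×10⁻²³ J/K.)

Johnson–Nyquist: V_n = √(4kTRB) ⇒ R = V_n² / (4kTB)
4kTB = 4 × 1.38×10⁻²³ × 396 × 1.64×10⁴ = 3.58×10⁻¹⁶
R = (3.36×10⁻⁷)² / 3.58×10⁻¹⁶ = 3.15×10² Ω = 315 Ω

315 Ω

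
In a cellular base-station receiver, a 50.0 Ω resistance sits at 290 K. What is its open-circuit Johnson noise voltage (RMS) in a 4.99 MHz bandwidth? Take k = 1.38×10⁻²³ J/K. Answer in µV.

V_n = √(4kTRB)
4kTRB = 4 × 1.38×10⁻²³ × 290 × 5.00×10¹ × 4.99×10⁶ = 3.99×10⁻¹² V²
V_n = √(3.99×10⁻¹²) = 2.00×10⁻⁶ V = 2.00 µV

2.00 µV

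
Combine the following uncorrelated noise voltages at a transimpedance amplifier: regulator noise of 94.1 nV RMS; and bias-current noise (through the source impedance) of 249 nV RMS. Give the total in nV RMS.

Uncorrelated sources add in power (mean-square): V_tot = √(ΣV_i²)
V_tot = √[(9.41×10⁻⁸)² + (2.49×10⁻⁷)²] = 2.66×10⁻⁷ V = 266 nV

266 nV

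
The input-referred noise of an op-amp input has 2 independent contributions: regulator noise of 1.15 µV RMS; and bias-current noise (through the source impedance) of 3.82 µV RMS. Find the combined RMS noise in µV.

Uncorrelated sources add in power (mean-square): V_tot = √(ΣV_i²)
V_tot = √[(1.15×10⁻⁶)² + (3.82×10⁻⁶)²] = 3.99×10⁻⁶ V = 3.99 µV

3.99 µV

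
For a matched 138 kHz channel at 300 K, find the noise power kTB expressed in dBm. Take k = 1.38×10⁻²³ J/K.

P_n = kTB = 1.38×10⁻²³ × 300 × 1.38×10⁵ = 5.71×10⁻¹⁶ W
In dBm: 10 log₁₀(5.71×10⁻¹⁶ / 10⁻³) = −122.4 dBm

−122.4 dBm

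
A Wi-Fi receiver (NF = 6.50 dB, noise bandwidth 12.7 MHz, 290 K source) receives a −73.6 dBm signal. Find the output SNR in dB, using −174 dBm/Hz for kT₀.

Noise floor: N = −174 + 10 log₁₀(B) + NF
10 log₁₀(1.27×10⁷) = 71.04 dB
N = −174 + 71.04 + 6.50 = −96.46 dBm
SNR = P_sig − N = −73.6 − (−96.46) = 22.86 dB → 22.9 dB

22.9 dB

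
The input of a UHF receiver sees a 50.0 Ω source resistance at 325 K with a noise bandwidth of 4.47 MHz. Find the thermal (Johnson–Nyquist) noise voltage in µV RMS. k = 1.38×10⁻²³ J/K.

2.00 µV

V_n = √(4kTRB)
4kTRB = 4 × 1.38×10⁻²³ × 325 × 5.00×10¹ × 4.47×10⁶ = 4.01×10⁻¹² V²
V_n = √(4.01×10⁻¹²) = 2.00×10⁻⁶ V = 2.00 µV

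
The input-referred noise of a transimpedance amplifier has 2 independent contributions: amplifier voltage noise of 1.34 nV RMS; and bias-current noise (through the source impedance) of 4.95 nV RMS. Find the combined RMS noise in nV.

5.13 nV

Uncorrelated sources add in power (mean-square): V_tot = √(ΣV_i²)
V_tot = √[(1.34×10⁻⁹)² + (4.95×10⁻⁹)²] = 5.13×10⁻⁹ V = 5.13 nV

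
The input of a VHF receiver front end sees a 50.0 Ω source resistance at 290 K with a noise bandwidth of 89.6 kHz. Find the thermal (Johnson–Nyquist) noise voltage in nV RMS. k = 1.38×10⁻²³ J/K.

V_n = √(4kTRB)
4kTRB = 4 × 1.38×10⁻²³ × 290 × 5.00×10¹ × 8.96×10⁴ = 7.17×10⁻¹⁴ V²
V_n = √(7.17×10⁻¹⁴) = 2.68×10⁻⁷ V = 268 nV

268 nV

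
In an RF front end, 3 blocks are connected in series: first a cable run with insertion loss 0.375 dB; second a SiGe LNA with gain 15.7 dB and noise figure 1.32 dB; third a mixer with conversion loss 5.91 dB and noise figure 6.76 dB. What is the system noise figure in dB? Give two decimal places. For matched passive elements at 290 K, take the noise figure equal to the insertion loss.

Convert to linear (a loss of L dB is a gain of −L dB): F_i = 10^(NF_i/10), G_i = 10^(G_i,dB/10)
  Stage 1: F_1 = 10^(0.375/10) = 1.090, G_1 = 10^(−0.375/10) = 0.9173
  Stage 2: F_2 = 10^(1.32/10) = 1.355, G_2 = 10^(15.7/10) = 37.15
  Stage 3: F_3 = 10^(6.76/10) = 4.742, G_3 = 10^(−5.91/10) = 0.2564
Friis cascade:
  F = 1.090 + (1.355 − 1)/0.9173 + (4.742 − 1)/34.08 = 1.587
NF = 10 log₁₀(1.587) = 2.01 dB

2.01 dB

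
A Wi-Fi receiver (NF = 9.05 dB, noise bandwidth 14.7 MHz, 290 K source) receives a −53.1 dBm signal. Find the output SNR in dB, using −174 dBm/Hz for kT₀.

Noise floor: N = −174 + 10 log₁₀(B) + NF
10 log₁₀(1.47×10⁷) = 71.67 dB
N = −174 + 71.67 + 9.05 = −93.28 dBm
SNR = P_sig − N = −53.1 − (−93.28) = 40.18 dB → 40.2 dB

40.2 dB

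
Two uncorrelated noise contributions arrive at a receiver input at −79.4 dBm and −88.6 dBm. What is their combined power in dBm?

−78.9 dBm

Convert to linear, add, convert back:
P₁ = 1.15×10⁻¹¹ W, P₂ = 1.38×10⁻¹² W
P_tot = 1.29×10⁻¹¹ W → 10 log₁₀(P_tot / 10⁻³) = −78.9 dBm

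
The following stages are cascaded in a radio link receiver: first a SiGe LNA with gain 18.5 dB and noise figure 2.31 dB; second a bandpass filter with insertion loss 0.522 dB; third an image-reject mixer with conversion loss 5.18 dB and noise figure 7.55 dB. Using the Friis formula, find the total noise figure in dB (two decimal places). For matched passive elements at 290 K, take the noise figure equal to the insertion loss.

2.50 dB

Convert to linear (a loss of L dB is a gain of −L dB): F_i = 10^(NF_i/10), G_i = 10^(G_i,dB/10)
  Stage 1: F_1 = 10^(2.31/10) = 1.702, G_1 = 10^(18.5/10) = 70.79
  Stage 2: F_2 = 10^(0.522/10) = 1.128, G_2 = 10^(−0.522/10) = 0.8867
  Stage 3: F_3 = 10^(7.55/10) = 5.689, G_3 = 10^(−5.18/10) = 0.3034
Friis cascade:
  F = 1.702 + (1.128 − 1)/70.79 + (5.689 − 1)/62.78 = 1.779
NF = 10 log₁₀(1.779) = 2.50 dB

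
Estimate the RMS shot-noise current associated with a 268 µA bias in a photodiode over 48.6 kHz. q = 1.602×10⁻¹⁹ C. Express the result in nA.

2.04 nA

I_n = √(2qI·B)
2qI·B = 2 × 1.602×10⁻¹⁹ × 2.68×10⁻⁴ × 4.86×10⁴ = 4.17×10⁻¹⁸ A²
I_n = √(4.17×10⁻¹⁸) = 2.04×10⁻⁹ A = 2.04 nA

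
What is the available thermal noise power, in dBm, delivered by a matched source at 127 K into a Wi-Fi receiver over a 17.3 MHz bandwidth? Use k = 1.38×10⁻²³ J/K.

−105.2 dBm

P_n = kTB = 1.38×10⁻²³ × 127 × 1.73×10⁷ = 3.03×10⁻¹⁴ W
In dBm: 10 log₁₀(3.03×10⁻¹⁴ / 10⁻³) = −105.2 dBm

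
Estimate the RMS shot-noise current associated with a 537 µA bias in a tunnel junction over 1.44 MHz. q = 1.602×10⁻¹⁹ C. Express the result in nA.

15.7 nA

I_n = √(2qI·B)
2qI·B = 2 × 1.602×10⁻¹⁹ × 5.37×10⁻⁴ × 1.44×10⁶ = 2.48×10⁻¹⁶ A²
I_n = √(2.48×10⁻¹⁶) = 1.57×10⁻⁸ A = 15.7 nA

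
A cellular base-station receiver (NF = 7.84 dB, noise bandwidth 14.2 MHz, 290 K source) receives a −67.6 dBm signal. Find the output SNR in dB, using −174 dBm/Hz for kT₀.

Noise floor: N = −174 + 10 log₁₀(B) + NF
10 log₁₀(1.42×10⁷) = 71.52 dB
N = −174 + 71.52 + 7.84 = −94.64 dBm
SNR = P_sig − N = −67.6 − (−94.64) = 27.04 dB → 27.0 dB

27.0 dB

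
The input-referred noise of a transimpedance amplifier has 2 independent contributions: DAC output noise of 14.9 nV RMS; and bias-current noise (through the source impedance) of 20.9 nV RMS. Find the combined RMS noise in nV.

25.7 nV

Uncorrelated sources add in power (mean-square): V_tot = √(ΣV_i²)
V_tot = √[(1.49×10⁻⁸)² + (2.09×10⁻⁸)²] = 2.57×10⁻⁸ V = 25.7 nV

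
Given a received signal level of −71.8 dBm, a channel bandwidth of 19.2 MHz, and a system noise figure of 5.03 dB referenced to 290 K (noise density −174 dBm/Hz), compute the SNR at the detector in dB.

Noise floor: N = −174 + 10 log₁₀(B) + NF
10 log₁₀(1.92×10⁷) = 72.83 dB
N = −174 + 72.83 + 5.03 = −96.14 dBm
SNR = P_sig − N = −71.8 − (−96.14) = 24.34 dB → 24.3 dB

24.3 dB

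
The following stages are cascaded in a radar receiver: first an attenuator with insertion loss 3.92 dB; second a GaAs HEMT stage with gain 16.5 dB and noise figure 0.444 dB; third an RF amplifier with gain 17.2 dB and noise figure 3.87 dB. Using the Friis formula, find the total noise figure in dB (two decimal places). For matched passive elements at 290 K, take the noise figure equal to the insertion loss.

4.49 dB

Convert to linear (a loss of L dB is a gain of −L dB): F_i = 10^(NF_i/10), G_i = 10^(G_i,dB/10)
  Stage 1: F_1 = 10^(3.92/10) = 2.466, G_1 = 10^(−3.92/10) = 0.4055
  Stage 2: F_2 = 10^(0.444/10) = 1.108, G_2 = 10^(16.5/10) = 44.67
  Stage 3: F_3 = 10^(3.87/10) = 2.438, G_3 = 10^(17.2/10) = 52.48
Friis cascade:
  F = 2.466 + (1.108 − 1)/0.4055 + (2.438 − 1)/18.11 = 2.811
NF = 10 log₁₀(2.811) = 4.49 dB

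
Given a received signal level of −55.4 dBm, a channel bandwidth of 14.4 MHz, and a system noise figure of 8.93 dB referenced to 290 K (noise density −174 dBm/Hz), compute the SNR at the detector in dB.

38.1 dB

Noise floor: N = −174 + 10 log₁₀(B) + NF
10 log₁₀(1.44×10⁷) = 71.58 dB
N = −174 + 71.58 + 8.93 = −93.49 dBm
SNR = P_sig − N = −55.4 − (−93.49) = 38.09 dB → 38.1 dB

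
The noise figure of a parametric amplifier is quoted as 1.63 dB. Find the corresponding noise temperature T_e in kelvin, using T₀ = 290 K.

F = 10^(1.63/10) = 1.45546
T_e = (F − 1)·T₀ = (1.45546 − 1) × 290 = 132 K

132 K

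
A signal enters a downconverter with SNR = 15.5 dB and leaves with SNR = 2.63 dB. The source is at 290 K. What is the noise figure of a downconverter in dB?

12.87 dB

NF (dB) = SNR_in(dB) − SNR_out(dB) when the source is at T₀
NF = 15.5 − 2.63 = 12.87 dB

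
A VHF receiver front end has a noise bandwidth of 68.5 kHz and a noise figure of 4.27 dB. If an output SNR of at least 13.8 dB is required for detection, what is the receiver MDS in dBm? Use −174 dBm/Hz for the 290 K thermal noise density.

Sensitivity = −174 + 10 log₁₀(B) + NF + SNR_min
= −174 + 48.36 + 4.27 + 13.8
= −107.57 dBm → −107.6 dBm

−107.6 dBm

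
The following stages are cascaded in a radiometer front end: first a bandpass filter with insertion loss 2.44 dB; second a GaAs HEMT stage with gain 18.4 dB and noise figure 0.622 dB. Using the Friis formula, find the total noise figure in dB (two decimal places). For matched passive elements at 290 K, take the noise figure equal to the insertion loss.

3.06 dB

Convert to linear (a loss of L dB is a gain of −L dB): F_i = 10^(NF_i/10), G_i = 10^(G_i,dB/10)
  Stage 1: F_1 = 10^(2.44/10) = 1.754, G_1 = 10^(−2.44/10) = 0.5702
  Stage 2: F_2 = 10^(0.622/10) = 1.154, G_2 = 10^(18.4/10) = 69.18
Friis cascade:
  F = 1.754 + (1.154 − 1)/0.5702 = 2.024
NF = 10 log₁₀(2.024) = 3.06 dB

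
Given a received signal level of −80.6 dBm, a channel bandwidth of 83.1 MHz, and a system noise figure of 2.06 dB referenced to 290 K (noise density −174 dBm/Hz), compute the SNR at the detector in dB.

Noise floor: N = −174 + 10 log₁₀(B) + NF
10 log₁₀(8.31×10⁷) = 79.2 dB
N = −174 + 79.2 + 2.06 = −92.74 dBm
SNR = P_sig − N = −80.6 − (−92.74) = 12.14 dB → 12.1 dB

12.1 dB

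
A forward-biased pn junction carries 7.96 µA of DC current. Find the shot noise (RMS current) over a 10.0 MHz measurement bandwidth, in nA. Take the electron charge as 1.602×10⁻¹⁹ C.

5.05 nA

I_n = √(2qI·B)
2qI·B = 2 × 1.602×10⁻¹⁹ × 7.96×10⁻⁶ × 1.00×10⁷ = 2.55×10⁻¹⁷ A²
I_n = √(2.55×10⁻¹⁷) = 5.05×10⁻⁹ A = 5.05 nA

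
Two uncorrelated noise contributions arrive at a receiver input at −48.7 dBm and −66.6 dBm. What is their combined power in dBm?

−48.6 dBm

Convert to linear, add, convert back:
P₁ = 1.35×10⁻⁸ W, P₂ = 2.19×10⁻¹⁰ W
P_tot = 1.37×10⁻⁸ W → 10 log₁₀(P_tot / 10⁻³) = −48.6 dBm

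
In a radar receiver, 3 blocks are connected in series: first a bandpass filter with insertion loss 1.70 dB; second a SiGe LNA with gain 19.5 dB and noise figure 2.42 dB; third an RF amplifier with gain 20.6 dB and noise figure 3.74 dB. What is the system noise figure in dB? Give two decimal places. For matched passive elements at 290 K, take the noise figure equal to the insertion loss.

Convert to linear (a loss of L dB is a gain of −L dB): F_i = 10^(NF_i/10), G_i = 10^(G_i,dB/10)
  Stage 1: F_1 = 10^(1.70/10) = 1.479, G_1 = 10^(−1.70/10) = 0.6761
  Stage 2: F_2 = 10^(2.42/10) = 1.746, G_2 = 10^(19.5/10) = 89.13
  Stage 3: F_3 = 10^(3.74/10) = 2.366, G_3 = 10^(20.6/10) = 114.8
Friis cascade:
  F = 1.479 + (1.746 − 1)/0.6761 + (2.366 − 1)/60.26 = 2.605
NF = 10 log₁₀(2.605) = 4.16 dB

4.16 dB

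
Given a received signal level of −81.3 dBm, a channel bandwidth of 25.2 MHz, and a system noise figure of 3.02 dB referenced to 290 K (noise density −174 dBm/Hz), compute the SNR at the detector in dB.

Noise floor: N = −174 + 10 log₁₀(B) + NF
10 log₁₀(2.52×10⁷) = 74.01 dB
N = −174 + 74.01 + 3.02 = −96.97 dBm
SNR = P_sig − N = −81.3 − (−96.97) = 15.67 dB → 15.7 dB

15.7 dB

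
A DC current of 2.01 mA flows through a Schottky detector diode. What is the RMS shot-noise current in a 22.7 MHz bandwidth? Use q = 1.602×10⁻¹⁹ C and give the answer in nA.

I_n = √(2qI·B)
2qI·B = 2 × 1.602×10⁻¹⁹ × 2.01×10⁻³ × 2.27×10⁷ = 1.46×10⁻¹⁴ A²
I_n = √(1.46×10⁻¹⁴) = 1.21×10⁻⁷ A = 121 nA

121 nA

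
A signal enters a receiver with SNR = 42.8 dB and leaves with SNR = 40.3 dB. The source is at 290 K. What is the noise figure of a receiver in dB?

2.5 dB

NF (dB) = SNR_in(dB) − SNR_out(dB) when the source is at T₀
NF = 42.8 − 40.3 = 2.5 dB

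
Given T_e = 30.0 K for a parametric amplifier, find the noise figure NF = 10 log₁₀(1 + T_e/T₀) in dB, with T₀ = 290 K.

0.428 dB

F = 1 + T_e/T₀ = 1 + 30.0/290 = 1.10345
NF = 10 log₁₀(1.10345) = 0.428 dB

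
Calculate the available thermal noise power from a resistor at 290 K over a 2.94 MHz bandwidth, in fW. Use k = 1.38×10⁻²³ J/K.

11.8 fW

P_n = kTB = 1.38×10⁻²³ × 290 × 2.94×10⁶ = 1.18×10⁻¹⁴ W = 11.8 fW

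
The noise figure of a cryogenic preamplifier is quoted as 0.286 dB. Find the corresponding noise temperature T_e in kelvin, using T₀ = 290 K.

19.7 K

F = 10^(0.286/10) = 1.06807
T_e = (F − 1)·T₀ = (1.06807 − 1) × 290 = 19.7 K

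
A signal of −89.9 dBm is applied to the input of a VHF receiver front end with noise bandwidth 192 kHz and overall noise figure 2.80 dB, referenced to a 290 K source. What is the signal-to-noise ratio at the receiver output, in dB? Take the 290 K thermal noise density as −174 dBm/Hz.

Noise floor: N = −174 + 10 log₁₀(B) + NF
10 log₁₀(1.92×10⁵) = 52.83 dB
N = −174 + 52.83 + 2.80 = −118.37 dBm
SNR = P_sig − N = −89.9 − (−118.37) = 28.47 dB → 28.5 dB

28.5 dB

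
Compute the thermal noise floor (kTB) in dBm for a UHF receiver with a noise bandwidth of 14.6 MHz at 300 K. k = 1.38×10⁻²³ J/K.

P_n = kTB = 1.38×10⁻²³ × 300 × 1.46×10⁷ = 6.04×10⁻¹⁴ W
In dBm: 10 log₁₀(6.04×10⁻¹⁴ / 10⁻³) = −102.2 dBm

−102.2 dBm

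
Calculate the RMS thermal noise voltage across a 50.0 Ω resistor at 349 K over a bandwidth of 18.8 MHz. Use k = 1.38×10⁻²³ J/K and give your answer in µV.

4.26 µV

V_n = √(4kTRB)
4kTRB = 4 × 1.38×10⁻²³ × 349 × 5.00×10¹ × 1.88×10⁷ = 1.81×10⁻¹¹ V²
V_n = √(1.81×10⁻¹¹) = 4.26×10⁻⁶ V = 4.26 µV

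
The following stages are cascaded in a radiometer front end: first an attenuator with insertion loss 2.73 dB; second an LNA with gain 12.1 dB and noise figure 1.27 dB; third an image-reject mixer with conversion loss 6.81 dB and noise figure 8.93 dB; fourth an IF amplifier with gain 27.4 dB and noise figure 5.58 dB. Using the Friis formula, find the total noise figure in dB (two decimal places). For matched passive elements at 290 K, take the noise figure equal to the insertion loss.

6.77 dB

Convert to linear (a loss of L dB is a gain of −L dB): F_i = 10^(NF_i/10), G_i = 10^(G_i,dB/10)
  Stage 1: F_1 = 10^(2.73/10) = 1.875, G_1 = 10^(−2.73/10) = 0.5333
  Stage 2: F_2 = 10^(1.27/10) = 1.340, G_2 = 10^(12.1/10) = 16.22
  Stage 3: F_3 = 10^(8.93/10) = 7.816, G_3 = 10^(−6.81/10) = 0.2084
  Stage 4: F_4 = 10^(5.58/10) = 3.614, G_4 = 10^(27.4/10) = 549.5
Friis cascade:
  F = 1.875 + (1.340 − 1)/0.5333 + (7.816 − 1)/8.650 + (3.614 − 1)/1.803 = 4.750
NF = 10 log₁₀(4.750) = 6.77 dB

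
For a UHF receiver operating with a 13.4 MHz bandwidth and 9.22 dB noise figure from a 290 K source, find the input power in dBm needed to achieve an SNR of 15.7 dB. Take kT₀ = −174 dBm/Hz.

Sensitivity = −174 + 10 log₁₀(B) + NF + SNR_min
= −174 + 71.27 + 9.22 + 15.7
= −77.81 dBm → −77.8 dBm

−77.8 dBm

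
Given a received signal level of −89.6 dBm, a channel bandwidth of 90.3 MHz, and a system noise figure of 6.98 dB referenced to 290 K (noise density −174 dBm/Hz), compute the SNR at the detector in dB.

Noise floor: N = −174 + 10 log₁₀(B) + NF
10 log₁₀(9.03×10⁷) = 79.56 dB
N = −174 + 79.56 + 6.98 = −87.46 dBm
SNR = P_sig − N = −89.6 − (−87.46) = −2.14 dB → −2.1 dB

−2.1 dB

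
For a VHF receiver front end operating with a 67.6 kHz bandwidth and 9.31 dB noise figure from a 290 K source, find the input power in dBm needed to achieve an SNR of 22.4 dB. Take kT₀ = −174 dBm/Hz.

−94.0 dBm

Sensitivity = −174 + 10 log₁₀(B) + NF + SNR_min
= −174 + 48.3 + 9.31 + 22.4
= −93.99 dBm → −94.0 dBm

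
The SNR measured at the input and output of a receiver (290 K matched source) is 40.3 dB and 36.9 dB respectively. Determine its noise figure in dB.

3.4 dB

NF (dB) = SNR_in(dB) − SNR_out(dB) when the source is at T₀
NF = 40.3 − 36.9 = 3.4 dB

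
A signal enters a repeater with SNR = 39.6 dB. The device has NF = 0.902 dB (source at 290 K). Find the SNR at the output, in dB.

By definition F = SNR_in/SNR_out, so in dB: SNR_out = SNR_in − NF
SNR_out = 39.6 − 0.902 = 38.698 dB

38.698 dB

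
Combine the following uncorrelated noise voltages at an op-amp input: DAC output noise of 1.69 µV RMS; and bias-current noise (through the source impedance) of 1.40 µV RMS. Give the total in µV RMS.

Uncorrelated sources add in power (mean-square): V_tot = √(ΣV_i²)
V_tot = √[(1.69×10⁻⁶)² + (1.40×10⁻⁶)²] = 2.19×10⁻⁶ V = 2.19 µV

2.19 µV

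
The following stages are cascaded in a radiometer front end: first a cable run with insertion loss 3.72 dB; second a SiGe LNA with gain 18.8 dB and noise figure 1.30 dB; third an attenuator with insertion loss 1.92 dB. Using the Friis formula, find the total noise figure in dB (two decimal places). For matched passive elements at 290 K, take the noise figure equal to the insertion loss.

5.04 dB

Convert to linear (a loss of L dB is a gain of −L dB): F_i = 10^(NF_i/10), G_i = 10^(G_i,dB/10)
  Stage 1: F_1 = 10^(3.72/10) = 2.355, G_1 = 10^(−3.72/10) = 0.4246
  Stage 2: F_2 = 10^(1.30/10) = 1.349, G_2 = 10^(18.8/10) = 75.86
  Stage 3: F_3 = 10^(1.92/10) = 1.556, G_3 = 10^(−1.92/10) = 0.6427
Friis cascade:
  F = 2.355 + (1.349 − 1)/0.4246 + (1.556 − 1)/32.21 = 3.194
NF = 10 log₁₀(3.194) = 5.04 dB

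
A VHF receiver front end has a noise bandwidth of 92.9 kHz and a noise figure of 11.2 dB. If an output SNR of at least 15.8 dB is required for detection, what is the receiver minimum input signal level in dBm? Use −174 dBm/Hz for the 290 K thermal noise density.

−97.3 dBm

Sensitivity = −174 + 10 log₁₀(B) + NF + SNR_min
= −174 + 49.68 + 11.2 + 15.8
= −97.32 dBm → −97.3 dBm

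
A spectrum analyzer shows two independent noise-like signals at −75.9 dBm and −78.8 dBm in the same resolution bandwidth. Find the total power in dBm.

−74.1 dBm

Convert to linear, add, convert back:
P₁ = 2.57×10⁻¹¹ W, P₂ = 1.32×10⁻¹¹ W
P_tot = 3.89×10⁻¹¹ W → 10 log₁₀(P_tot / 10⁻³) = −74.1 dBm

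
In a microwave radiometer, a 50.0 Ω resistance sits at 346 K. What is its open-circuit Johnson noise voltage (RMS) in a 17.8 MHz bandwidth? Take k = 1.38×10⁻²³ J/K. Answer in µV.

V_n = √(4kTRB)
4kTRB = 4 × 1.38×10⁻²³ × 346 × 5.00×10¹ × 1.78×10⁷ = 1.70×10⁻¹¹ V²
V_n = √(1.70×10⁻¹¹) = 4.12×10⁻⁶ V = 4.12 µV

4.12 µV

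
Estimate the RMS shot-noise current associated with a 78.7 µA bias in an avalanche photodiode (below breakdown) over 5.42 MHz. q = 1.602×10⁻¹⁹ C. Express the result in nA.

11.7 nA

I_n = √(2qI·B)
2qI·B = 2 × 1.602×10⁻¹⁹ × 7.87×10⁻⁵ × 5.42×10⁶ = 1.37×10⁻¹⁶ A²
I_n = √(1.37×10⁻¹⁶) = 1.17×10⁻⁸ A = 11.7 nA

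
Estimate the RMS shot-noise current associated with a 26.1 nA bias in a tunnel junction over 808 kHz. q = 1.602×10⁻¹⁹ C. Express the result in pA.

I_n = √(2qI·B)
2qI·B = 2 × 1.602×10⁻¹⁹ × 2.61×10⁻⁸ × 8.08×10⁵ = 6.76×10⁻²¹ A²
I_n = √(6.76×10⁻²¹) = 8.22×10⁻¹¹ A = 82.2 pA

82.2 pA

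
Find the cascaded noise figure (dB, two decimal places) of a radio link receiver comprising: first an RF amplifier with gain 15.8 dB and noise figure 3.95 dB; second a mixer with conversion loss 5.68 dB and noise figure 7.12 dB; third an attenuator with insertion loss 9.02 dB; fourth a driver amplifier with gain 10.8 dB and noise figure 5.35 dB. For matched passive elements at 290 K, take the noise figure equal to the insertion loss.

7.12 dB

Convert to linear (a loss of L dB is a gain of −L dB): F_i = 10^(NF_i/10), G_i = 10^(G_i,dB/10)
  Stage 1: F_1 = 10^(3.95/10) = 2.483, G_1 = 10^(15.8/10) = 38.02
  Stage 2: F_2 = 10^(7.12/10) = 5.152, G_2 = 10^(−5.68/10) = 0.2704
  Stage 3: F_3 = 10^(9.02/10) = 7.980, G_3 = 10^(−9.02/10) = 0.1253
  Stage 4: F_4 = 10^(5.35/10) = 3.428, G_4 = 10^(10.8/10) = 12.02
Friis cascade:
  F = 2.483 + (5.152 − 1)/38.02 + (7.980 − 1)/10.28 + (3.428 − 1)/1.288 = 5.156
NF = 10 log₁₀(5.156) = 7.12 dB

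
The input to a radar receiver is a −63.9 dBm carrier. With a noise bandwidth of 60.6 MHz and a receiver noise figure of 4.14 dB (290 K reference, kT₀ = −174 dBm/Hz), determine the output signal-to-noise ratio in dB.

Noise floor: N = −174 + 10 log₁₀(B) + NF
10 log₁₀(6.06×10⁷) = 77.82 dB
N = −174 + 77.82 + 4.14 = −92.04 dBm
SNR = P_sig − N = −63.9 − (−92.04) = 28.14 dB → 28.1 dB

28.1 dB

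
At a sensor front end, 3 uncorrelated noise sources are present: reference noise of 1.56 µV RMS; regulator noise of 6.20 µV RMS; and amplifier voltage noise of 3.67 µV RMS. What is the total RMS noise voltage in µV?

7.37 µV

Uncorrelated sources add in power (mean-square): V_tot = √(ΣV_i²)
V_tot = √[(1.56×10⁻⁶)² + (6.20×10⁻⁶)² + (3.67×10⁻⁶)²] = 7.37×10⁻⁶ V = 7.37 µV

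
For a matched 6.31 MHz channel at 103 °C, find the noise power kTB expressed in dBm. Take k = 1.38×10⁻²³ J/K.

−104.8 dBm

T = 103 °C + 273.15 = 376.15 K
P_n = kTB = 1.38×10⁻²³ × 376.15 × 6.31×10⁶ = 3.28×10⁻¹⁴ W
In dBm: 10 log₁₀(3.28×10⁻¹⁴ / 10⁻³) = −104.8 dBm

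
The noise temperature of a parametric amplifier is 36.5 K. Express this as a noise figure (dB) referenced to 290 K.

0.515 dB

F = 1 + T_e/T₀ = 1 + 36.5/290 = 1.12586
NF = 10 log₁₀(1.12586) = 0.515 dB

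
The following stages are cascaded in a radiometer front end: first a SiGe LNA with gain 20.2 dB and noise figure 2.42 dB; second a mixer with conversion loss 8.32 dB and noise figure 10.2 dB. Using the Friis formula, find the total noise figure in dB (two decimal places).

Convert to linear (a loss of L dB is a gain of −L dB): F_i = 10^(NF_i/10), G_i = 10^(G_i,dB/10)
  Stage 1: F_1 = 10^(2.42/10) = 1.746, G_1 = 10^(20.2/10) = 104.7
  Stage 2: F_2 = 10^(10.2/10) = 10.47, G_2 = 10^(−8.32/10) = 0.1472
Friis cascade:
  F = 1.746 + (10.47 − 1)/104.7 = 1.836
NF = 10 log₁₀(1.836) = 2.64 dB

2.64 dB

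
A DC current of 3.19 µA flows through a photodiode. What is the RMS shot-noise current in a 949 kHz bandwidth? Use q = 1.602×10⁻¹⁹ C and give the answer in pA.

I_n = √(2qI·B)
2qI·B = 2 × 1.602×10⁻¹⁹ × 3.19×10⁻⁶ × 9.49×10⁵ = 9.70×10⁻¹⁹ A²
I_n = √(9.70×10⁻¹⁹) = 9.85×10⁻¹⁰ A = 985 pA

985 pA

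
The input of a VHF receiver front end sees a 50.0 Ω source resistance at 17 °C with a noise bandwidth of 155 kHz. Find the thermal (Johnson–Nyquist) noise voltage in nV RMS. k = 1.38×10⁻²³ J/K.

T = 17 °C + 273.15 = 290.15 K
V_n = √(4kTRB)
4kTRB = 4 × 1.38×10⁻²³ × 290.15 × 5.00×10¹ × 1.55×10⁵ = 1.24×10⁻¹³ V²
V_n = √(1.24×10⁻¹³) = 3.52×10⁻⁷ V = 352 nV

352 nV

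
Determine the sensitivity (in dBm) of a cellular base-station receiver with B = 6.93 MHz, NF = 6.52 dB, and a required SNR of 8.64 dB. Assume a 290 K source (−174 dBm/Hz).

Sensitivity = −174 + 10 log₁₀(B) + NF + SNR_min
= −174 + 68.41 + 6.52 + 8.64
= −90.43 dBm → −90.4 dBm

−90.4 dBm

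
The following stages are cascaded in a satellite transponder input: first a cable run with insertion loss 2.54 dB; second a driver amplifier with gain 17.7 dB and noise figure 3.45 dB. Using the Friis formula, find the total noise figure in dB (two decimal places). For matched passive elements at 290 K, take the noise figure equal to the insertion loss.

Convert to linear (a loss of L dB is a gain of −L dB): F_i = 10^(NF_i/10), G_i = 10^(G_i,dB/10)
  Stage 1: F_1 = 10^(2.54/10) = 1.795, G_1 = 10^(−2.54/10) = 0.5572
  Stage 2: F_2 = 10^(3.45/10) = 2.213, G_2 = 10^(17.7/10) = 58.88
Friis cascade:
  F = 1.795 + (2.213 − 1)/0.5572 = 3.972
NF = 10 log₁₀(3.972) = 5.99 dB

5.99 dB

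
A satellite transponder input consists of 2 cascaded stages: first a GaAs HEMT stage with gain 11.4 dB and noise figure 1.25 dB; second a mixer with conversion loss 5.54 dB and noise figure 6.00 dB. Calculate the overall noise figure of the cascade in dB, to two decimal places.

1.90 dB

Convert to linear (a loss of L dB is a gain of −L dB): F_i = 10^(NF_i/10), G_i = 10^(G_i,dB/10)
  Stage 1: F_1 = 10^(1.25/10) = 1.334, G_1 = 10^(11.4/10) = 13.80
  Stage 2: F_2 = 10^(6.00/10) = 3.981, G_2 = 10^(−5.54/10) = 0.2793
Friis cascade:
  F = 1.334 + (3.981 − 1)/13.80 = 1.549
NF = 10 log₁₀(1.549) = 1.90 dB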